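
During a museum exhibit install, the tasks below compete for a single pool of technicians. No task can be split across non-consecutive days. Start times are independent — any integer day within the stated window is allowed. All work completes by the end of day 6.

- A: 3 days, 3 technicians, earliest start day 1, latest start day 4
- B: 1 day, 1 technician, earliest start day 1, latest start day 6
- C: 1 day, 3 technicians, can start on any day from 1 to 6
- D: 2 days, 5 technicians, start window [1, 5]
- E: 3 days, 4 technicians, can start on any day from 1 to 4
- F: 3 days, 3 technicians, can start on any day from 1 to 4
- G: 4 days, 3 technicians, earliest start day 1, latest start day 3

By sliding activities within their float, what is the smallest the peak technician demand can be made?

10

Early-start (A@1, B@1, C@1, D@1, E@1, F@1, G@1) gives peak 22: d1:22  d2:18  d3:13  d4:3  d5:0  d6:0.
Shift D→5, E→2, F→4.
Schedule A@1, B@1, C@1, D@5, E@2, F@4, G@1: d1:10  d2:10  d3:10  d4:10  d5:8  d6:8 — peak 10.
Total technician-days = 56 over 6 days ⇒ peak ≥ ⌈56/6⌉ = 10, so 10 is optimal.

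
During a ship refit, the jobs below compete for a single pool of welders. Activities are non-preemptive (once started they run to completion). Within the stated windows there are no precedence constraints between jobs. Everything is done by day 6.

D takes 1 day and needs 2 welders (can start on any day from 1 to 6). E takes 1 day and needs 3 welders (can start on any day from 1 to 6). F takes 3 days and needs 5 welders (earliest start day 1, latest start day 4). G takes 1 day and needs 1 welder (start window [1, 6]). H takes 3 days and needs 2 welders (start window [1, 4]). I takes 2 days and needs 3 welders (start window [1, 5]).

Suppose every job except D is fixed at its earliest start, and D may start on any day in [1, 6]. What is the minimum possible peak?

14

D@1: d1:16  d2:10  d3:7  d4:0  d5:0  d6:0 → peak 16
D@2: d1:14  d2:12  d3:7  d4:0  d5:0  d6:0 → peak 14
D@3: d1:14  d2:10  d3:9  d4:0  d5:0  d6:0 → peak 14
D@4: d1:14  d2:10  d3:7  d4:2  d5:0  d6:0 → peak 14
D@5: d1:14  d2:10  d3:7  d4:0  d5:2  d6:0 → peak 14
D@6: d1:14  d2:10  d3:7  d4:0  d5:0  d6:2 → peak 14
Best is D@2, peak 14.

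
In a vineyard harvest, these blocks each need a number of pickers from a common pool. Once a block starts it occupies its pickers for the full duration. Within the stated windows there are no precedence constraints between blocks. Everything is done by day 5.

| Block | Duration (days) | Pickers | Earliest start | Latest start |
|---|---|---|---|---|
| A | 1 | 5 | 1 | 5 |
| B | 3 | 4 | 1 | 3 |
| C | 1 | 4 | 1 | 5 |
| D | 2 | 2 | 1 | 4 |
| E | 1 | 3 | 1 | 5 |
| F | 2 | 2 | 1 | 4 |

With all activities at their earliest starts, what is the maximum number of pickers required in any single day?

20

Early-start schedule: A@1, B@1, C@1, D@1, E@1, F@1.
Load per day: day 1: 20, day 2: 8, day 3: 4, day 4: 0, day 5: 0.
Peak is 20.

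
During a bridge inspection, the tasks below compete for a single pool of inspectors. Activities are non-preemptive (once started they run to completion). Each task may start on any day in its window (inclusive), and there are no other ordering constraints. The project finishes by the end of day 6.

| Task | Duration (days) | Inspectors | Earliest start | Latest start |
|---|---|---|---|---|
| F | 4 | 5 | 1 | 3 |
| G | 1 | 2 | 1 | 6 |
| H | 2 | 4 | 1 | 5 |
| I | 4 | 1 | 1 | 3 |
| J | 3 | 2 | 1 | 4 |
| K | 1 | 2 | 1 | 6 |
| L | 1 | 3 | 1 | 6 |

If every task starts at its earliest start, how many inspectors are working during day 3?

At early start, day 3 has: F, I, J.
Demand: 5 + 1 + 2 = 8.

8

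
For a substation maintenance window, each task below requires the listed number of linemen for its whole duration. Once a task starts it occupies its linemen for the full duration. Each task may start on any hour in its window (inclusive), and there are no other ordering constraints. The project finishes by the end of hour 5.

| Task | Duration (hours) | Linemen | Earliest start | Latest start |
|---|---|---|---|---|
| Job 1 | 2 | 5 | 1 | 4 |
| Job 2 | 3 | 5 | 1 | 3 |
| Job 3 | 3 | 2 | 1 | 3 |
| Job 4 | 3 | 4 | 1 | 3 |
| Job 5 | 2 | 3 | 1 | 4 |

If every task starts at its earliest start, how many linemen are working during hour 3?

11

At early start, hour 3 has: Job 2, Job 3, Job 4.
Demand: 5 + 2 + 4 = 11.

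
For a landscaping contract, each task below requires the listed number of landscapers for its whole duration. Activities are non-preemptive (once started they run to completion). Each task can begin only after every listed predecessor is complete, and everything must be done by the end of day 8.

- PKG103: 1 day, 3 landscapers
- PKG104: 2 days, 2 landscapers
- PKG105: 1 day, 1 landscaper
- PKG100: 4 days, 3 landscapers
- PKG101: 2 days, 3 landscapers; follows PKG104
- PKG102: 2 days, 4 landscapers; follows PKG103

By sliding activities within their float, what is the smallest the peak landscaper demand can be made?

Early-start (PKG103@1, PKG104@1, PKG105@1, PKG100@1, PKG101@3, PKG102@2) gives peak 10: d1:9  d2:9  d3:10  d4:6  d5:0  d6:0  d7:0  d8:0.
Shift PKG100→2, PKG102→6.
Schedule PKG103@1, PKG104@1, PKG105@1, PKG100@2, PKG101@3, PKG102@6: d1:6  d2:5  d3:6  d4:6  d5:3  d6:4  d7:4  d8:0 — peak 6.

6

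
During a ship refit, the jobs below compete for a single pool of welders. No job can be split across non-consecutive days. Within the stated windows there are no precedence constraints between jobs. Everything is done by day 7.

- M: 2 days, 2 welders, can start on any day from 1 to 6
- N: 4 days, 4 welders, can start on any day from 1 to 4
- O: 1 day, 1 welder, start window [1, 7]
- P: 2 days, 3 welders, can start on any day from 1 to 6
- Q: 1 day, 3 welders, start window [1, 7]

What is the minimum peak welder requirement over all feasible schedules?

Early-start (M@1, N@1, O@1, P@1, Q@1) gives peak 13: d1:13  d2:9  d3:4  d4:4  d5:0  d6:0  d7:0.
Shift N→3, O→3, Q→7.
Schedule M@1, N@3, O@3, P@1, Q@7: d1:5  d2:5  d3:5  d4:4  d5:4  d6:4  d7:3 — peak 5.
Total welder-days = 30 over 7 days ⇒ peak ≥ ⌈30/7⌉ = 5, so 5 is optimal.

5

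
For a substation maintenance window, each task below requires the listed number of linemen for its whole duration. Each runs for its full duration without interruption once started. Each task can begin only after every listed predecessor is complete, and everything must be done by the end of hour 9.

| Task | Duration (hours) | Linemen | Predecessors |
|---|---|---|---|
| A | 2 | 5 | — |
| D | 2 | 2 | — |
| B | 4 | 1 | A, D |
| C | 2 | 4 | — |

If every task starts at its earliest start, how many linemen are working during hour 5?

At early start, hour 5 has: B.
Demand: 1 = 1.

1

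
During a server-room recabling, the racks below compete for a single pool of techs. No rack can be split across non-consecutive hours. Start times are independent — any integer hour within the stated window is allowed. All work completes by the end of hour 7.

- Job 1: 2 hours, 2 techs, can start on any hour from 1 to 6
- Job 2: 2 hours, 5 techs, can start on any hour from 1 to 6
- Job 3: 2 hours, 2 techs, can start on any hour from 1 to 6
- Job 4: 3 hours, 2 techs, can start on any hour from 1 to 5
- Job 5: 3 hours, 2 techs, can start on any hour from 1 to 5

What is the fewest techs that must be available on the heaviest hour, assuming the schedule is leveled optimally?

5

Early-start (Job 1@1, Job 2@1, Job 3@1, Job 4@1, Job 5@1) gives peak 13: h1:13  h2:13  h3:4  h4:0  h5:0  h6:0  h7:0.
Shift Job 2→3, Job 4→5, Job 5→5.
Schedule Job 1@1, Job 2@3, Job 3@1, Job 4@5, Job 5@5: h1:4  h2:4  h3:5  h4:5  h5:4  h6:4  h7:4 — peak 5.
Total tech-hours = 30 over 7 hours ⇒ peak ≥ ⌈30/7⌉ = 5, so 5 is optimal.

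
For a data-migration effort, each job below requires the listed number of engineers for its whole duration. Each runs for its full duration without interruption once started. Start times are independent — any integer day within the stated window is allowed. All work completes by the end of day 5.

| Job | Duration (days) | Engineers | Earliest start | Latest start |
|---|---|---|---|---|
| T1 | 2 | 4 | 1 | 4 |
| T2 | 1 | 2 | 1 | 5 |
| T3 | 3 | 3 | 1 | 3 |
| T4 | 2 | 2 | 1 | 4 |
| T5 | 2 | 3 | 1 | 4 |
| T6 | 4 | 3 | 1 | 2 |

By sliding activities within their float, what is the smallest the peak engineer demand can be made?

9

Early-start (T1@1, T2@1, T3@1, T4@1, T5@1, T6@1) gives peak 17: d1:17  d2:15  d3:6  d4:3  d5:0.
Shift T3→3, T5→3, T6→2.
Schedule T1@1, T2@1, T3@3, T4@1, T5@3, T6@2: d1:8  d2:9  d3:9  d4:9  d5:6 — peak 9.
Total engineer-days = 41 over 5 days ⇒ peak ≥ ⌈41/5⌉ = 9, so 9 is optimal.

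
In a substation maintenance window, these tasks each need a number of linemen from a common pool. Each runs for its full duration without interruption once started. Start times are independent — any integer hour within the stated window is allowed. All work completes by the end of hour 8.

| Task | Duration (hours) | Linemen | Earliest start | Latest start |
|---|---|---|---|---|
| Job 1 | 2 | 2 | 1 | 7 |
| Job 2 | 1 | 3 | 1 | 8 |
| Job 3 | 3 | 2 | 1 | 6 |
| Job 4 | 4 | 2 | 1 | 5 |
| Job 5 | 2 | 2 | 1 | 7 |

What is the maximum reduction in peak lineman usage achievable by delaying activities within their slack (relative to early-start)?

7

Early-start peak: h1:11  h2:8  h3:4  h4:2  h5:0  h6:0  h7:0  h8:0 ⇒ 11.
Leveled (Job 1@1, Job 2@3, Job 3@4, Job 4@4, Job 5@1): h1:4  h2:4  h3:3  h4:4  h5:4  h6:4  h7:2  h8:0 ⇒ 4.
Reduction 11 − 4 = 7.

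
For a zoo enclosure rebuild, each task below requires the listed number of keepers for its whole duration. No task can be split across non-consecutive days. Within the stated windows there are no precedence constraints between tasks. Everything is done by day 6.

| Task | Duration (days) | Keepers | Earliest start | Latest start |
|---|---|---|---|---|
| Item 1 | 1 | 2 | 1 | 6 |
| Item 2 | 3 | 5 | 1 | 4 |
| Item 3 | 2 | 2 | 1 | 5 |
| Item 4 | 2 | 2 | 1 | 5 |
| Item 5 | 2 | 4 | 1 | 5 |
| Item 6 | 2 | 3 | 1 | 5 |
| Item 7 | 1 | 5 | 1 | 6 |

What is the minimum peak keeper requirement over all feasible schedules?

8

Early-start (Item 1@1, Item 2@1, Item 3@1, Item 4@1, Item 5@1, Item 6@1, Item 7@1) gives peak 23: d1:23  d2:16  d3:5  d4:0  d5:0  d6:0.
Shift Item 3→4, Item 4→4, Item 5→4, Item 6→2, Item 7→6.
Schedule Item 1@1, Item 2@1, Item 3@4, Item 4@4, Item 5@4, Item 6@2, Item 7@6: d1:7  d2:8  d3:8  d4:8  d5:8  d6:5 — peak 8.
Total keeper-days = 44 over 6 days ⇒ peak ≥ ⌈44/6⌉ = 8, so 8 is optimal.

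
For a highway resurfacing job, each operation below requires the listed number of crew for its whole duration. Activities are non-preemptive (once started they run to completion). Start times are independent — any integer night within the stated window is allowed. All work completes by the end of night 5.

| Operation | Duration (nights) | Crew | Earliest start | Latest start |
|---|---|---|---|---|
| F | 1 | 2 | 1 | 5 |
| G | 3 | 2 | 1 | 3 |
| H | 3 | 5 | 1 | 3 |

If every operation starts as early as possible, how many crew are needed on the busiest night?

9

Early-start schedule: F@1, G@1, H@1.
Load per night: night 1: 9, night 2: 7, night 3: 7, night 4: 0, night 5: 0.
Peak is 9.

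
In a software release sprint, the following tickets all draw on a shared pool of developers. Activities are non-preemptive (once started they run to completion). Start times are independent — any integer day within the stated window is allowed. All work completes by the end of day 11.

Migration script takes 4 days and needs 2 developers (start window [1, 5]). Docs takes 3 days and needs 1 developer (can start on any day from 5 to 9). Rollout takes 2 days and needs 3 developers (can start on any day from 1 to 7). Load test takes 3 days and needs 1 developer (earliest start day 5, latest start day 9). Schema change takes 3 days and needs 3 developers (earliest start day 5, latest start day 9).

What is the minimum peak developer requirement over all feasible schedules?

4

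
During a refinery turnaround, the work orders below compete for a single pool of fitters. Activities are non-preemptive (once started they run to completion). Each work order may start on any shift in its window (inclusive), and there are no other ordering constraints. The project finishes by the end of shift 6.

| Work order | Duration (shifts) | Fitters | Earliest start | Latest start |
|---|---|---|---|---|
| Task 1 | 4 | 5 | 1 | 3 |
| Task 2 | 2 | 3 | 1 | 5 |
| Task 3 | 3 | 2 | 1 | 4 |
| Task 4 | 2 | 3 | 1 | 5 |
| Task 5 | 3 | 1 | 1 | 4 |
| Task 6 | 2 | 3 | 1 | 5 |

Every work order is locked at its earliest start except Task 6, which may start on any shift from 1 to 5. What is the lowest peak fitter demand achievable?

14

Task 6@1: s1:17  s2:17  s3:8  s4:5  s5:0  s6:0 → peak 17
Task 6@2: s1:14  s2:17  s3:11  s4:5  s5:0  s6:0 → peak 17
Task 6@3: s1:14  s2:14  s3:11  s4:8  s5:0  s6:0 → peak 14
Task 6@4: s1:14  s2:14  s3:8  s4:8  s5:3  s6:0 → peak 14
Task 6@5: s1:14  s2:14  s3:8  s4:5  s5:3  s6:3 → peak 14
Best is Task 6@3, peak 14.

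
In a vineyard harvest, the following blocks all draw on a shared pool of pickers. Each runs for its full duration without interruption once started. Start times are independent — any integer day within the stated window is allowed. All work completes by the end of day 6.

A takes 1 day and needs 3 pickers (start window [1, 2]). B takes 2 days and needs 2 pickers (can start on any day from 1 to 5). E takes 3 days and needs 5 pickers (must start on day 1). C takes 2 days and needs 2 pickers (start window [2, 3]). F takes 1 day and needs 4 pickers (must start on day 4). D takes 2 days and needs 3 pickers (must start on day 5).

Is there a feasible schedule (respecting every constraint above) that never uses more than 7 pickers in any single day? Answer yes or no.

no

The minimum achievable peak is 8; 7 < 8, so no feasible schedule stays within the cap.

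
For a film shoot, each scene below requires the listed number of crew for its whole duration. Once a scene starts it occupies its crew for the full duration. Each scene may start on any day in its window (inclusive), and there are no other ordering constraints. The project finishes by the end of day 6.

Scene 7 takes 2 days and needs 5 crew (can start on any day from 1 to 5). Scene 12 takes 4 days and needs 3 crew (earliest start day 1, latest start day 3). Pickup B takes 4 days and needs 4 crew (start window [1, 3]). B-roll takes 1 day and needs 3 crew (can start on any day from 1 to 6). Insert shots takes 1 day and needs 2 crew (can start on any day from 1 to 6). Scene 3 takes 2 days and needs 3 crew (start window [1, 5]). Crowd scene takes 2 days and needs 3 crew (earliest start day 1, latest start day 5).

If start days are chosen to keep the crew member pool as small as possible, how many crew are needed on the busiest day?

Early-start (Scene 7@1, Scene 12@1, Pickup B@1, B-roll@1, Insert shots@1, Scene 3@1, Crowd scene@1) gives peak 23: d1:23  d2:18  d3:7  d4:7  d5:0  d6:0.
Shift Pickup B→3, B-roll→3, Scene 3→4, Crowd scene→5.
Schedule Scene 7@1, Scene 12@1, Pickup B@3, B-roll@3, Insert shots@1, Scene 3@4, Crowd scene@5: d1:10  d2:8  d3:10  d4:10  d5:10  d6:7 — peak 10.
Total crew member-days = 55 over 6 days ⇒ peak ≥ ⌈55/6⌉ = 10, so 10 is optimal.

10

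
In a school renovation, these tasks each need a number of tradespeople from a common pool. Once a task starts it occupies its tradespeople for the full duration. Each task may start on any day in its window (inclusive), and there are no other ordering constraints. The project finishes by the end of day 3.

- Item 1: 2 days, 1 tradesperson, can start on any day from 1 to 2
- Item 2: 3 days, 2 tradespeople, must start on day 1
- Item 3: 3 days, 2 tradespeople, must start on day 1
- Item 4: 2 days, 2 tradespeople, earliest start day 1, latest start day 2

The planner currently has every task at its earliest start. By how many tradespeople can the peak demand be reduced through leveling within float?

Early-start peak: d1:7  d2:7  d3:4 ⇒ 7.
Leveled (Item 1@1, Item 2@1, Item 3@1, Item 4@1): d1:7  d2:7  d3:4 ⇒ 7.
Reduction 7 − 7 = 0.

0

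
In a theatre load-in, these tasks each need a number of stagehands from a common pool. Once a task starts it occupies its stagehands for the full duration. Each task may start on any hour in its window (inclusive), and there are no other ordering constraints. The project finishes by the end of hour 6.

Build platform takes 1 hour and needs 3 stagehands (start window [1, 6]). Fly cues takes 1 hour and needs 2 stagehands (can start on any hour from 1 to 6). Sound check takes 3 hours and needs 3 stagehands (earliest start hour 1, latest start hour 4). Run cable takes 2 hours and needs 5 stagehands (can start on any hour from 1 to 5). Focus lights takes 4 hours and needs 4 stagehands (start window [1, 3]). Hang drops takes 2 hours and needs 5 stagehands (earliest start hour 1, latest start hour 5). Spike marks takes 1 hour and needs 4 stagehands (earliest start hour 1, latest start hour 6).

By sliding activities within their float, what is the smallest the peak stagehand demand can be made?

10

Early-start (Build platform@1, Fly cues@1, Sound check@1, Run cable@1, Focus lights@1, Hang drops@1, Spike marks@1) gives peak 26: h1:26  h2:17  h3:7  h4:4  h5:0  h6:0.
Shift Fly cues→2, Run cable→4, Hang drops→5, Spike marks→6.
Schedule Build platform@1, Fly cues@2, Sound check@1, Run cable@4, Focus lights@1, Hang drops@5, Spike marks@6: h1:10  h2:9  h3:7  h4:9  h5:10  h6:9 — peak 10.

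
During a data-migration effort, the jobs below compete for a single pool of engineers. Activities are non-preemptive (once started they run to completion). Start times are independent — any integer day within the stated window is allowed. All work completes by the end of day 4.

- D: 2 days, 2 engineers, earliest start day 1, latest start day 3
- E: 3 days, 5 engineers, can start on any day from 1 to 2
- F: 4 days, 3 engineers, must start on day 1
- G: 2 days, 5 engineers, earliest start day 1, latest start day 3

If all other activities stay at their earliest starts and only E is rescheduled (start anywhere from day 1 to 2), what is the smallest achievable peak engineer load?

15

E@1: d1:15  d2:15  d3:8  d4:3 → peak 15
E@2: d1:10  d2:15  d3:8  d4:8 → peak 15
Best is E@1, peak 15.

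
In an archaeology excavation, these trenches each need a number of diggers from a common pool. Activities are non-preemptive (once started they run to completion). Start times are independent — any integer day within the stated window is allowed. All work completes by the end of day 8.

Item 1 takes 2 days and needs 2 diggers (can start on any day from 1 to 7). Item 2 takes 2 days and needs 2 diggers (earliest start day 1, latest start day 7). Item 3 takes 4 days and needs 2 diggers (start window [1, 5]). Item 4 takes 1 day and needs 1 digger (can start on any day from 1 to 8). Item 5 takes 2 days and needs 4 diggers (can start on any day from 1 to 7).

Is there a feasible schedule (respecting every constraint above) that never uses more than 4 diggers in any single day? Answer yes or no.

yes

Schedule Item 1@1, Item 2@1, Item 3@3, Item 4@3, Item 5@7: d1:4  d2:4  d3:3  d4:2  d5:2  d6:2  d7:4  d8:4 — peak 4 ≤ 4.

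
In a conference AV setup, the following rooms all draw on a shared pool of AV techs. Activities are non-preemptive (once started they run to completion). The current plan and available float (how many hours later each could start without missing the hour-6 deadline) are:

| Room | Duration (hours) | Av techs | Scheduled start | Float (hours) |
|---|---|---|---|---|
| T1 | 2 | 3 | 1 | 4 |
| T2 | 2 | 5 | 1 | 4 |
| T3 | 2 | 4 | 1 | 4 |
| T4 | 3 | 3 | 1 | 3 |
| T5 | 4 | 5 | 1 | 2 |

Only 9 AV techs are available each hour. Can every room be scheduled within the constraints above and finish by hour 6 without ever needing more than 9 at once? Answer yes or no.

no

The minimum achievable peak is 10; 9 < 10, so no feasible schedule stays within the cap.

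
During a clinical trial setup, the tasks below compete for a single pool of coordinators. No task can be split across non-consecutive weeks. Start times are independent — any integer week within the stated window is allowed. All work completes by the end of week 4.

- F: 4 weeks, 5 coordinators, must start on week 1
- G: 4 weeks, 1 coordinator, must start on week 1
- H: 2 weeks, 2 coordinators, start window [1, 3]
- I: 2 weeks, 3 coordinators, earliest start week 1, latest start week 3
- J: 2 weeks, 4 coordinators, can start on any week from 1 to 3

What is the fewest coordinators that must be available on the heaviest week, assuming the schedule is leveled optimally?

Early-start (F@1, G@1, H@1, I@1, J@1) gives peak 15: w1:15  w2:15  w3:6  w4:6.
Shift J→3.
Schedule F@1, G@1, H@1, I@1, J@3: w1:11  w2:11  w3:10  w4:10 — peak 11.
Total coordinator-weeks = 42 over 4 weeks ⇒ peak ≥ ⌈42/4⌉ = 11, so 11 is optimal.

11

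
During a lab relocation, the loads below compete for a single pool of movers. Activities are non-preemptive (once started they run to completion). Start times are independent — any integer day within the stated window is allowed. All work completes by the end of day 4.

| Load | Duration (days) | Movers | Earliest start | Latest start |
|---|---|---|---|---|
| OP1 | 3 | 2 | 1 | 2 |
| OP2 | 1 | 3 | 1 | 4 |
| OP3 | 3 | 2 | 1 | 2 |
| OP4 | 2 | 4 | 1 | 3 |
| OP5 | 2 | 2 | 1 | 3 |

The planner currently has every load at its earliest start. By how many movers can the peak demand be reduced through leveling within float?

5

Early-start peak: d1:13  d2:10  d3:4  d4:0 ⇒ 13.
Leveled (OP1@1, OP2@1, OP3@2, OP4@3, OP5@1): d1:7  d2:6  d3:8  d4:6 ⇒ 8.
Reduction 13 − 8 = 5.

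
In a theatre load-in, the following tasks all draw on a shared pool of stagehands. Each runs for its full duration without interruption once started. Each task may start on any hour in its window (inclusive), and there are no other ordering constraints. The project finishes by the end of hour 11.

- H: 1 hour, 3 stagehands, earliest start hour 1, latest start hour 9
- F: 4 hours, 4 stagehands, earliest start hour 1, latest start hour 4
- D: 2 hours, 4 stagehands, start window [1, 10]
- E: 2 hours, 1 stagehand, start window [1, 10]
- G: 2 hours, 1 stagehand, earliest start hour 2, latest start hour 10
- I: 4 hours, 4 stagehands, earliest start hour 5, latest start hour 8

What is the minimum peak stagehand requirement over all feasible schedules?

5

Early-start (H@1, F@1, D@1, E@1, G@2, I@5) gives peak 12: h1:12  h2:10  h3:5  h4:4  h5:4  h6:4  h7:4  h8:4  h9:0  h10:0  h11:0.
Shift F→2, D→6, G→3, I→8.
Schedule H@1, F@2, D@6, E@1, G@3, I@8: h1:4  h2:5  h3:5  h4:5  h5:4  h6:4  h7:4  h8:4  h9:4  h10:4  h11:4 — peak 5.
Total stagehand-hours = 47 over 11 hours ⇒ peak ≥ ⌈47/11⌉ = 5, so 5 is optimal.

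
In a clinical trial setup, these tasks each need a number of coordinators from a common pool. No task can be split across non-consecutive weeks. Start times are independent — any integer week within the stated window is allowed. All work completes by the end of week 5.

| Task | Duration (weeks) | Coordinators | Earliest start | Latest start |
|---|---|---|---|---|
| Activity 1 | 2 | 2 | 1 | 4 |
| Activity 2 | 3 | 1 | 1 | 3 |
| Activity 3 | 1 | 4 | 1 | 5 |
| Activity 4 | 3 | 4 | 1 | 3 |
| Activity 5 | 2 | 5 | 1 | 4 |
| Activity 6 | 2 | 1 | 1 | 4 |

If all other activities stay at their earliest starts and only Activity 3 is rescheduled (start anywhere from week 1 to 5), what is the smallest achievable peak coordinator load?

Activity 3@1: w1:17  w2:13  w3:5  w4:0  w5:0 → peak 17
Activity 3@2: w1:13  w2:17  w3:5  w4:0  w5:0 → peak 17
Activity 3@3: w1:13  w2:13  w3:9  w4:0  w5:0 → peak 13
Activity 3@4: w1:13  w2:13  w3:5  w4:4  w5:0 → peak 13
Activity 3@5: w1:13  w2:13  w3:5  w4:0  w5:4 → peak 13
Best is Activity 3@3, peak 13.

13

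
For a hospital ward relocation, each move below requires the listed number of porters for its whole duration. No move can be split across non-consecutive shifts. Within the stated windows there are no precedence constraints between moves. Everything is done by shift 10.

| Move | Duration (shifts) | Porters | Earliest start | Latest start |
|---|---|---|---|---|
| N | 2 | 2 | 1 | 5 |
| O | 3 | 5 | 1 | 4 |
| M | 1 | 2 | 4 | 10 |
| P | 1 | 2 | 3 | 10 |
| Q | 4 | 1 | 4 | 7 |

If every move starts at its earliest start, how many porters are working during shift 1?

7

At early start, shift 1 has: N, O.
Demand: 2 + 5 = 7.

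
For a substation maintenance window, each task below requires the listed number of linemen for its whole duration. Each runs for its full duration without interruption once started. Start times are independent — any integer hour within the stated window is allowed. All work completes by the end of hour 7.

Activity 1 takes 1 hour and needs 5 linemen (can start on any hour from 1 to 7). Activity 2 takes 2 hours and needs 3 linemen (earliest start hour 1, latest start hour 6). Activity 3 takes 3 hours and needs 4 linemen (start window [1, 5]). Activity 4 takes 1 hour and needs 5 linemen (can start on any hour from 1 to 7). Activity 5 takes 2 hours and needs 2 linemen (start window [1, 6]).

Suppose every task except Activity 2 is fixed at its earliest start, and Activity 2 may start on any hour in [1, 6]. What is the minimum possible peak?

16

Activity 2@1: h1:19  h2:9  h3:4  h4:0  h5:0  h6:0  h7:0 → peak 19
Activity 2@2: h1:16  h2:9  h3:7  h4:0  h5:0  h6:0  h7:0 → peak 16
Activity 2@3: h1:16  h2:6  h3:7  h4:3  h5:0  h6:0  h7:0 → peak 16
Activity 2@4: h1:16  h2:6  h3:4  h4:3  h5:3  h6:0  h7:0 → peak 16
Activity 2@5: h1:16  h2:6  h3:4  h4:0  h5:3  h6:3  h7:0 → peak 16
Activity 2@6: h1:16  h2:6  h3:4  h4:0  h5:0  h6:3  h7:3 → peak 16
Best is Activity 2@2, peak 16.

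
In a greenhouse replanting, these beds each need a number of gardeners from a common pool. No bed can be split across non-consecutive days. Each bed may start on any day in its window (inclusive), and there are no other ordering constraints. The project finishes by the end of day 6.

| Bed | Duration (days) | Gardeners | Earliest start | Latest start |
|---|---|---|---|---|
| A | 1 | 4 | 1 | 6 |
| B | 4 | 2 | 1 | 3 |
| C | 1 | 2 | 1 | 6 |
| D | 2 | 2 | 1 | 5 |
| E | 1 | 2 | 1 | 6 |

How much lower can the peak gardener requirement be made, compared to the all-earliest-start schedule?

8

Early-start peak: d1:12  d2:4  d3:2  d4:2  d5:0  d6:0 ⇒ 12.
Leveled (A@1, B@2, C@2, D@3, E@5): d1:4  d2:4  d3:4  d4:4  d5:4  d6:0 ⇒ 4.
Reduction 12 − 4 = 8.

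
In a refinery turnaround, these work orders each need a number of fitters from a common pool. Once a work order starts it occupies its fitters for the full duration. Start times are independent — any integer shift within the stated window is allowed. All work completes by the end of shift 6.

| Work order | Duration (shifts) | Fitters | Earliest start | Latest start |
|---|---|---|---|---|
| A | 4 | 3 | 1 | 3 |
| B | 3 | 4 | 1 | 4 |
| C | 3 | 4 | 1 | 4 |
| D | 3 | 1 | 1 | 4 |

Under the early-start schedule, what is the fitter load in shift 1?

At early start, shift 1 has: A, B, C, D.
Demand: 3 + 4 + 4 + 1 = 12.

12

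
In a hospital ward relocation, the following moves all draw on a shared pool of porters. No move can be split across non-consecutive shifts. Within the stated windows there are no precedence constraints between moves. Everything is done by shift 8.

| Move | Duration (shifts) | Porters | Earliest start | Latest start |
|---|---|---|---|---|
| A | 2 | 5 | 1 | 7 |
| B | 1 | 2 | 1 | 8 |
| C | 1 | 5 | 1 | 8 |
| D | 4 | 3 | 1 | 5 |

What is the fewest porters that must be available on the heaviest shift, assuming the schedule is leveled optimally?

5

Early-start (A@1, B@1, C@1, D@1) gives peak 15: s1:15  s2:8  s3:3  s4:3  s5:0  s6:0  s7:0  s8:0.
Shift B→3, C→4, D→5.
Schedule A@1, B@3, C@4, D@5: s1:5  s2:5  s3:2  s4:5  s5:3  s6:3  s7:3  s8:3 — peak 5.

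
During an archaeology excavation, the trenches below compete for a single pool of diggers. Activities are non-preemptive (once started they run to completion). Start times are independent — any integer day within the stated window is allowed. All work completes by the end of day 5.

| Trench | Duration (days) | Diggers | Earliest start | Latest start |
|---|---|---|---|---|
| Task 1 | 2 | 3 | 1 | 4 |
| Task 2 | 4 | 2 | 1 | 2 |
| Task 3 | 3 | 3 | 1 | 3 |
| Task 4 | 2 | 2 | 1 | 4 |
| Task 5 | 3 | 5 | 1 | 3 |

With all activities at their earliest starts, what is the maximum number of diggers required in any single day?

15

Early-start schedule: Task 1@1, Task 2@1, Task 3@1, Task 4@1, Task 5@1.
Load per day: day 1: 15, day 2: 15, day 3: 10, day 4: 2, day 5: 0.
Peak is 15.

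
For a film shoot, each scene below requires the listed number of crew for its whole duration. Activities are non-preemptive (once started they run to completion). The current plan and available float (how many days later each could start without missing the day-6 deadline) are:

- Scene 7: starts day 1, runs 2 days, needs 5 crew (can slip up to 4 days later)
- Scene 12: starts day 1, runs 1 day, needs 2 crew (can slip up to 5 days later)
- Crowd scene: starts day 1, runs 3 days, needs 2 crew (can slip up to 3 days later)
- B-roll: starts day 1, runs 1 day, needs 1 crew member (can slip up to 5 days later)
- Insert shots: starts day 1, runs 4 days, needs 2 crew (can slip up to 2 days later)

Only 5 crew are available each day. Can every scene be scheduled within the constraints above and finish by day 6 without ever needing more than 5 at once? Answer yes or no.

Schedule Scene 7@1, Scene 12@3, Crowd scene@4, B-roll@3, Insert shots@3: d1:5  d2:5  d3:5  d4:4  d5:4  d6:4 — peak 5 ≤ 5.

yes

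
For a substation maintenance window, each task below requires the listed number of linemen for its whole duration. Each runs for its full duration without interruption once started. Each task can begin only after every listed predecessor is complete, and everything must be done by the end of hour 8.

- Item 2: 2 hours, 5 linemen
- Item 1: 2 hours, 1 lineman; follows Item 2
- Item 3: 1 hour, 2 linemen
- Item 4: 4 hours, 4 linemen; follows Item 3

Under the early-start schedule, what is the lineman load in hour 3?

At early start, hour 3 has: Item 1, Item 4.
Demand: 1 + 4 = 5.

5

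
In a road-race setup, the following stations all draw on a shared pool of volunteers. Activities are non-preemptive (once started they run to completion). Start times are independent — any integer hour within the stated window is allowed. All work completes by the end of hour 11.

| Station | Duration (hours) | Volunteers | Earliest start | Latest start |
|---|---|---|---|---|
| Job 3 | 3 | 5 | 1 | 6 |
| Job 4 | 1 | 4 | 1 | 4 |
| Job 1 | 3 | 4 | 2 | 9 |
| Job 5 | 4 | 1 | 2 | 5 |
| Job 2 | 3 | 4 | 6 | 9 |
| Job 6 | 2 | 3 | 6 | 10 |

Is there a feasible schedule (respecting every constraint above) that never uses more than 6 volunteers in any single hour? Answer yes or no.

no

The minimum achievable peak is 7; 6 < 7, so no feasible schedule stays within the cap.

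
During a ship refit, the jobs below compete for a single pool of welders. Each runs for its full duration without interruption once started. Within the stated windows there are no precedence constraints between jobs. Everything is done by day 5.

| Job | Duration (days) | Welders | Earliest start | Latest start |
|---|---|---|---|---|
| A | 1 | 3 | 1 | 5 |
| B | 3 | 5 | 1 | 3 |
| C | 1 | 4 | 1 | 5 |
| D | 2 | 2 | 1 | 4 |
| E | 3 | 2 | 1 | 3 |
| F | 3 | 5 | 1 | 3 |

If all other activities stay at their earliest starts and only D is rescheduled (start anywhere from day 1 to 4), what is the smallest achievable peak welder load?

19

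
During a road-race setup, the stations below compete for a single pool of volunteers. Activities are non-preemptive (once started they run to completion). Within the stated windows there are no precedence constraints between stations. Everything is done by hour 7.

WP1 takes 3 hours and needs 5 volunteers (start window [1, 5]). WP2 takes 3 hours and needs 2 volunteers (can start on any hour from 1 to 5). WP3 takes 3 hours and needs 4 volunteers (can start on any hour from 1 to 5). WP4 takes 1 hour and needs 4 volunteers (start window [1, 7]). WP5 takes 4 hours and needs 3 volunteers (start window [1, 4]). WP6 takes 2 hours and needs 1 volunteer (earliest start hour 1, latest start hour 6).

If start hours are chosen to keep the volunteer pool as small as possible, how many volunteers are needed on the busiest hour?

8

Early-start (WP1@1, WP2@1, WP3@1, WP4@1, WP5@1, WP6@1) gives peak 19: h1:19  h2:15  h3:14  h4:3  h5:0  h6:0  h7:0.
Shift WP3→4, WP4→7, WP5→4.
Schedule WP1@1, WP2@1, WP3@4, WP4@7, WP5@4, WP6@1: h1:8  h2:8  h3:7  h4:7  h5:7  h6:7  h7:7 — peak 8.
Total volunteer-hours = 51 over 7 hours ⇒ peak ≥ ⌈51/7⌉ = 8, so 8 is optimal.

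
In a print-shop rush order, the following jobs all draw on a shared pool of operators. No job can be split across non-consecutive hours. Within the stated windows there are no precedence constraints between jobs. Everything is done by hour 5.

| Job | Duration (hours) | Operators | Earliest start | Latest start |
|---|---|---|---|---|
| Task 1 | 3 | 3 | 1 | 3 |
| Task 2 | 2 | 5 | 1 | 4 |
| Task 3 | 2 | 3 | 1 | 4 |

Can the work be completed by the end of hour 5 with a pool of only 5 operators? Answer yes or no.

no

The minimum achievable peak is 6; 5 < 6, so no feasible schedule stays within the cap.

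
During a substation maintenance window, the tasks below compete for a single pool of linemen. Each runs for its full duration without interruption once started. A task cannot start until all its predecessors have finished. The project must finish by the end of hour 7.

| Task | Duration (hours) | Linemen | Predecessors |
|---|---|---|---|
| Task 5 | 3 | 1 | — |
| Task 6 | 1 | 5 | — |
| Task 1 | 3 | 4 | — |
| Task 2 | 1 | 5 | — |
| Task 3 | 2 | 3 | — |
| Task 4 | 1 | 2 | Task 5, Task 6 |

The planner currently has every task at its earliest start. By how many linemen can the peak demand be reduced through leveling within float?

Early-start peak: h1:18  h2:8  h3:5  h4:2  h5:0  h6:0  h7:0 ⇒ 18.
Leveled (Task 5@1, Task 6@4, Task 1@1, Task 2@5, Task 3@6, Task 4@6): h1:5  h2:5  h3:5  h4:5  h5:5  h6:5  h7:3 ⇒ 5.
Reduction 18 − 5 = 13.

13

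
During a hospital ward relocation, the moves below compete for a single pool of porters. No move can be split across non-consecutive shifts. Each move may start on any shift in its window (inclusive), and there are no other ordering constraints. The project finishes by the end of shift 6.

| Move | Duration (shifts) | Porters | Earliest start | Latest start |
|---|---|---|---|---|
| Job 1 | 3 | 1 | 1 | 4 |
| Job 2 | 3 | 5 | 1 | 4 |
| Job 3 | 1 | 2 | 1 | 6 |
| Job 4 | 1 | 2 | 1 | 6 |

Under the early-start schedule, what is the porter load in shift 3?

At early start, shift 3 has: Job 1, Job 2.
Demand: 1 + 5 = 6.

6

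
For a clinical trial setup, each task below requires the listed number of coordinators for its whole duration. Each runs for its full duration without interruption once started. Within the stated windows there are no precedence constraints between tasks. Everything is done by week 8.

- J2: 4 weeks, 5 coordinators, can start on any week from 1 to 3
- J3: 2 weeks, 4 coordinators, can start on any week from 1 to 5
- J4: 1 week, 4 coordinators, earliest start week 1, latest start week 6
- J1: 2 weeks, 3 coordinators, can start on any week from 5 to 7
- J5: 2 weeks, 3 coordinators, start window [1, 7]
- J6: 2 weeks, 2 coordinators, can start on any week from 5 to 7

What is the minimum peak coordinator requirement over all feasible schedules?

Early-start (J2@1, J3@1, J4@1, J1@5, J5@1, J6@5) gives peak 16: w1:16  w2:12  w3:5  w4:5  w5:5  w6:5  w7:0  w8:0.
Shift J3→5, J4→5, J1→6, J6→7.
Schedule J2@1, J3@5, J4@5, J1@6, J5@1, J6@7: w1:8  w2:8  w3:5  w4:5  w5:8  w6:7  w7:5  w8:2 — peak 8.

8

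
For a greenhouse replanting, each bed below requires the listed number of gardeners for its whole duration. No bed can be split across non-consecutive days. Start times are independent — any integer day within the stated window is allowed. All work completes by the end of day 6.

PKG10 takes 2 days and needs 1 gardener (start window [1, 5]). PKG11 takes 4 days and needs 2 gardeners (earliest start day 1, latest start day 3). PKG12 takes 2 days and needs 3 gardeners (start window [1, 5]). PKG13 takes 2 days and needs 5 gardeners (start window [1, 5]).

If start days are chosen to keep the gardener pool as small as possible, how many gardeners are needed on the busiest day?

5

Early-start (PKG10@1, PKG11@1, PKG12@1, PKG13@1) gives peak 11: d1:11  d2:11  d3:2  d4:2  d5:0  d6:0.
Shift PKG12→3, PKG13→5.
Schedule PKG10@1, PKG11@1, PKG12@3, PKG13@5: d1:3  d2:3  d3:5  d4:5  d5:5  d6:5 — peak 5.
Total gardener-days = 26 over 6 days ⇒ peak ≥ ⌈26/6⌉ = 5, so 5 is optimal.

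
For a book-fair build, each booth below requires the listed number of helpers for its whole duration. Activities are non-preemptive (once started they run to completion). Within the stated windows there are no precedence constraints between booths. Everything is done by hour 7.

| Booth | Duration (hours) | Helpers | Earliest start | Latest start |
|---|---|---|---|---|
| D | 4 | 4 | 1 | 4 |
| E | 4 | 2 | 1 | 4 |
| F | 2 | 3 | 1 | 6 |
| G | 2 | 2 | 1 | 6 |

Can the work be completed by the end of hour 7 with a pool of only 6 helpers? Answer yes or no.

yes

Schedule D@1, E@1, F@5, G@5: h1:6  h2:6  h3:6  h4:6  h5:5  h6:5  h7:0 — peak 6 ≤ 6.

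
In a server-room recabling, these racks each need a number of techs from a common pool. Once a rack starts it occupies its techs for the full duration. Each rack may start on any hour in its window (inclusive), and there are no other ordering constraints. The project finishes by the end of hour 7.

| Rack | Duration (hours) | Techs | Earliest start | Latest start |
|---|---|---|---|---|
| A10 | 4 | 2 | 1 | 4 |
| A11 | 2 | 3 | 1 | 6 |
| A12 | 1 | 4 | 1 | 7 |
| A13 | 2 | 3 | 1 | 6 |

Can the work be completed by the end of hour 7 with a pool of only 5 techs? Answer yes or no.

Schedule A10@1, A11@1, A12@5, A13@3: h1:5  h2:5  h3:5  h4:5  h5:4  h6:0  h7:0 — peak 5 ≤ 5.

yes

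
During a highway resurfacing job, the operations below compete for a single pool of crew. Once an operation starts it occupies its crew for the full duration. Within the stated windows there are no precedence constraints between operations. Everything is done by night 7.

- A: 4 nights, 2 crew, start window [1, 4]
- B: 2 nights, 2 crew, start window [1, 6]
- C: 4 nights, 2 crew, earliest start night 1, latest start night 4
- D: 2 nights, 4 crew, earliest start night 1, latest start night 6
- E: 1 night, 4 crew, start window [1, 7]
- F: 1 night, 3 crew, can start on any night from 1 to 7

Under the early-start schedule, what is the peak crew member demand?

17

Early-start schedule: A@1, B@1, C@1, D@1, E@1, F@1.
Load per night: night 1: 17, night 2: 10, night 3: 4, night 4: 4, night 5: 0, night 6: 0, night 7: 0.
Peak is 17.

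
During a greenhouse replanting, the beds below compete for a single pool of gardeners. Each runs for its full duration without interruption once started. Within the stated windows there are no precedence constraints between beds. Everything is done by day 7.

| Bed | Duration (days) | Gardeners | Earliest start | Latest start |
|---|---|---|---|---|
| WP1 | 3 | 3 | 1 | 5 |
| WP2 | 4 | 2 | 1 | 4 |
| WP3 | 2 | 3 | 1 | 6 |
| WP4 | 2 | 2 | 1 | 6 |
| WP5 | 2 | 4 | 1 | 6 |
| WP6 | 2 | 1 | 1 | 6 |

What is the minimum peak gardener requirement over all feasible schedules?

6

Early-start (WP1@1, WP2@1, WP3@1, WP4@1, WP5@1, WP6@1) gives peak 15: d1:15  d2:15  d3:5  d4:2  d5:0  d6:0  d7:0.
Shift WP3→4, WP4→5, WP5→6.
Schedule WP1@1, WP2@1, WP3@4, WP4@5, WP5@6, WP6@1: d1:6  d2:6  d3:5  d4:5  d5:5  d6:6  d7:4 — peak 6.
Total gardener-days = 37 over 7 days ⇒ peak ≥ ⌈37/7⌉ = 6, so 6 is optimal.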